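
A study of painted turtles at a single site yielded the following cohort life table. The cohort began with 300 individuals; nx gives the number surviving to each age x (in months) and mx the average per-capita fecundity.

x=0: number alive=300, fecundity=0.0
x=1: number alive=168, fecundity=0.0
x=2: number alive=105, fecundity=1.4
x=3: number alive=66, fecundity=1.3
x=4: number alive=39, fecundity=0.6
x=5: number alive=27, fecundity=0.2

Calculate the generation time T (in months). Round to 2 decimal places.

2.57

lx = nx/n0 = nx/300: 1, 0.56, 0.35, 0.22, 0.13, 0.09
lx·mx: 0, 0, 0.49, 0.286, 0.078, 0.018 → R0 = 0.872
x·lx·mx: 0, 0, 0.98, 0.858, 0.312, 0.09 → Σ = 2.24
T = 2.24 / 0.872 = 2.568807… → 2.57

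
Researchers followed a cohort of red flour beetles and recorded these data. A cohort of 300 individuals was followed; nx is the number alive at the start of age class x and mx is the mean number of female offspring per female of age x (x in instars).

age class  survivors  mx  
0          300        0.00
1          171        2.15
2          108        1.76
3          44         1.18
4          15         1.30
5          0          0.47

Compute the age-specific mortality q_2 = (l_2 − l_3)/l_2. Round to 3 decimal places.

lx = nx/n0 = nx/300: 1, 0.57, 0.36, 0.14667…, 0.05, 0
q_2 = (l_2 − l_3) / l_2 = (0.36 − 0.146667…) / 0.36
     = 0.213333… / 0.36 = 0.592593… → 0.593

0.593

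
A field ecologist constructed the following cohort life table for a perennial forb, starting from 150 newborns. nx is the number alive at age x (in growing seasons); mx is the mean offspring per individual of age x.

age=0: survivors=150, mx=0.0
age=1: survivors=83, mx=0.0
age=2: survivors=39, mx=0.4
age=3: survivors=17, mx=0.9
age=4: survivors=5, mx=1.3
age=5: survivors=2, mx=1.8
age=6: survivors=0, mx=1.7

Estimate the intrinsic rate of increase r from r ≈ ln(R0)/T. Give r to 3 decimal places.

-0.439

lx = nx/n0 = nx/150: 1, 0.55333…, 0.26, 0.11333…, 0.03333…, 0.01333…, 0
R0 = Σ lx·mx = 0 + 0 + 0.104 + 0.102… + 0.04333… + 0.024… + 0 = 0.273333…
Σ x·lx·mx = 0.807333…; T = 0.807333…/0.273333… = 2.95366…
r ≈ ln(R0)/T = ln(0.273333…)/2.95366… = -0.43914… → -0.439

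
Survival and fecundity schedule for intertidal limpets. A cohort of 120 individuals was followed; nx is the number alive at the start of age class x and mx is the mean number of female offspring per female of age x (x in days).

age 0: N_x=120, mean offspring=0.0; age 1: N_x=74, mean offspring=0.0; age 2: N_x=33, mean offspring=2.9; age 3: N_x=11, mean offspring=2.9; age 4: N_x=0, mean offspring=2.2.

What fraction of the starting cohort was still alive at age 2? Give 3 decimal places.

l_2 = n_2/n_0 = 33/120 = 0.275 → 0.275

0.275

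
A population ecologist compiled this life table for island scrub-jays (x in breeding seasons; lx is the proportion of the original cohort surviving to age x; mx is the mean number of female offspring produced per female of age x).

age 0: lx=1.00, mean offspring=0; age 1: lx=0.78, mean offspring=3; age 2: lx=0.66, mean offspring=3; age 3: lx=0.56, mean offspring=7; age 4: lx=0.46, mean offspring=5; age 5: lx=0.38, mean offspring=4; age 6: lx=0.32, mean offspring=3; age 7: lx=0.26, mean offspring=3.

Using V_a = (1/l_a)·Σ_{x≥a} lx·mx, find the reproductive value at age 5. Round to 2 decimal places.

8.58

lx·mx for x ≥ 5: 1.52, 0.96, 0.78 → sum = 3.26
V_5 = 3.26 / l_5 = 3.26 / 0.38 = 8.578947… → 8.58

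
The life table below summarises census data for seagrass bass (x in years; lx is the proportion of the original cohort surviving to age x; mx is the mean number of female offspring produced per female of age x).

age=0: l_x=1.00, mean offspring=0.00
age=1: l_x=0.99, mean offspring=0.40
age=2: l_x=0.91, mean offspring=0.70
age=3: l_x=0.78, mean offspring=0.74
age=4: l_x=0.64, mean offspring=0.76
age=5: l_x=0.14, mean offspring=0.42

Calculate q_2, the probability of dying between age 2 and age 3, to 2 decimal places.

0.14

q_2 = (l_2 − l_3) / l_2 = (0.91 − 0.78) / 0.91
     = 0.13 / 0.91 = 0.142857… → 0.14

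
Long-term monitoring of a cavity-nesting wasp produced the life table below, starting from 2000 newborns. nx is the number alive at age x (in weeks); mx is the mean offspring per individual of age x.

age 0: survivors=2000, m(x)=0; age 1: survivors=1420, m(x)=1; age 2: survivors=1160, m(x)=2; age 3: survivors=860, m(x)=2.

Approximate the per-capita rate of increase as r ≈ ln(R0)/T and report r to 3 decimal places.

lx = nx/n0 = nx/2000: 1, 0.71, 0.58, 0.43
R0 = Σ lx·mx = 0 + 0.71 + 1.16 + 0.86 = 2.73
Σ x·lx·mx = 5.61; T = 5.61/2.73 = 2.05495…
r ≈ ln(R0)/T = ln(2.73)/2.05495… = 0.48872… → 0.489

0.489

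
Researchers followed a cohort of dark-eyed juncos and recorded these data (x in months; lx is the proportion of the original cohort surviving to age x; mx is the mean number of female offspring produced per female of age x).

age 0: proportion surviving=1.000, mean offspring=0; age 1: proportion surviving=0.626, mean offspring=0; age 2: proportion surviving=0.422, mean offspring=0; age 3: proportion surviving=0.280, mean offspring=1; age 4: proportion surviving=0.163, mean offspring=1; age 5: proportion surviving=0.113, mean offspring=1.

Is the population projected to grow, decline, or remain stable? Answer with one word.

declining

R0 = Σ lx·mx = 0 + 0 + 0 + 0.28 + 0.163 + 0.113 = 0.556
R0 < 1, so the population is declining.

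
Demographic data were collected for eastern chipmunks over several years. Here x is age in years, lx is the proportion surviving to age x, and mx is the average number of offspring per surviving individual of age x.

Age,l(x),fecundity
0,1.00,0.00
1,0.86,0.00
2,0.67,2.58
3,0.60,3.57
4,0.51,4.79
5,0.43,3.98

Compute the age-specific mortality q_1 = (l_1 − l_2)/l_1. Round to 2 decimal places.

q_1 = (l_1 − l_2) / l_1 = (0.86 − 0.67) / 0.86
     = 0.19 / 0.86 = 0.22093… → 0.22

0.22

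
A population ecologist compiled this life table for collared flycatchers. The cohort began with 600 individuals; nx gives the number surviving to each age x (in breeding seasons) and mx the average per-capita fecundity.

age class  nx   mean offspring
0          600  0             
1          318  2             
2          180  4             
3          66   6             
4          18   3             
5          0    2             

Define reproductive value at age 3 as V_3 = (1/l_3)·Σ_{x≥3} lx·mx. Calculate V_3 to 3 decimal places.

6.818

lx = nx/n0 = nx/600: 1, 0.53, 0.3, 0.11, 0.03, 0
lx·mx for x ≥ 3: 0.66, 0.09, 0 → sum = 0.75
V_3 = 0.75 / l_3 = 0.75 / 0.11 = 6.818182… → 6.818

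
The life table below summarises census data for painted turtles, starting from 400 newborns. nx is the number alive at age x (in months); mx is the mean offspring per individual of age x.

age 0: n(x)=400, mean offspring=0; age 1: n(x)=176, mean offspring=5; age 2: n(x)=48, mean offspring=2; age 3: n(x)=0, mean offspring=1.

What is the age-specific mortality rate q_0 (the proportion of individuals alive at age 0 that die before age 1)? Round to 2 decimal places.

0.56

lx = nx/n0 = nx/400: 1, 0.44, 0.12, 0
q_0 = (l_0 − l_1) / l_0 = (1 − 0.44) / 1
     = 0.56 / 1 = 0.56 → 0.56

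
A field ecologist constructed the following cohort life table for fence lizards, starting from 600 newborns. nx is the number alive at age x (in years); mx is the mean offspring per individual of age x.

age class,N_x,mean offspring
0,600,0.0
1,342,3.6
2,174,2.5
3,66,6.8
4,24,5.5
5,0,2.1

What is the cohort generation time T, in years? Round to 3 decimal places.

lx = nx/n0 = nx/600: 1, 0.57, 0.29, 0.11, 0.04, 0
lx·mx: 0, 2.052, 0.725, 0.748, 0.22, 0 → R0 = 3.745
x·lx·mx: 0, 2.052, 1.45, 2.244, 0.88, 0 → Σ = 6.626
T = 6.626 / 3.745 = 1.769292… → 1.769

1.769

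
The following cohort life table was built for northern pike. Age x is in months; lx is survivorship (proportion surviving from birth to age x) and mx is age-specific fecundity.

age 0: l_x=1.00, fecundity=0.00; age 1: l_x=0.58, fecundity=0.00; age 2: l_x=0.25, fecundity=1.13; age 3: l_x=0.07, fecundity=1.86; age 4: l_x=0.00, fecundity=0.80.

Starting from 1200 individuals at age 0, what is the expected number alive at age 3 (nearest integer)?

84

Expected survivors = N0 · l_3 = 1200 × 0.07 = 84 → 84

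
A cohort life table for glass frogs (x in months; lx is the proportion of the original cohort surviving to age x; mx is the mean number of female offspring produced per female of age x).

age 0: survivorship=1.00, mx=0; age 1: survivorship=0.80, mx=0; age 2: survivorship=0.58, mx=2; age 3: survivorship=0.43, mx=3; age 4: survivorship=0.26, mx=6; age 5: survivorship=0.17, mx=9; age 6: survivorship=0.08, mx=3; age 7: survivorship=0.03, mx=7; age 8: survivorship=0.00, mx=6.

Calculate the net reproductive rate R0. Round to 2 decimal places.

5.99

lx·mx by age: 0, 0, 1.16, 1.29, 1.56, 1.53, 0.24, 0.21, 0
R0 = Σ lx·mx = 5.99 → 5.99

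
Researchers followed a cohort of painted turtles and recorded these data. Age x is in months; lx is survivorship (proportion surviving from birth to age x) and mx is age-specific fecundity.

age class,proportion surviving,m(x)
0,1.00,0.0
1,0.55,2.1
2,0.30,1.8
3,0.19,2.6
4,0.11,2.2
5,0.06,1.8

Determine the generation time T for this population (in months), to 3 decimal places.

lx·mx: 0, 1.155, 0.54, 0.494, 0.242, 0.108 → R0 = 2.539
x·lx·mx: 0, 1.155, 1.08, 1.482, 0.968, 0.54 → Σ = 5.225
T = 5.225 / 2.539 = 2.057897… → 2.058

2.058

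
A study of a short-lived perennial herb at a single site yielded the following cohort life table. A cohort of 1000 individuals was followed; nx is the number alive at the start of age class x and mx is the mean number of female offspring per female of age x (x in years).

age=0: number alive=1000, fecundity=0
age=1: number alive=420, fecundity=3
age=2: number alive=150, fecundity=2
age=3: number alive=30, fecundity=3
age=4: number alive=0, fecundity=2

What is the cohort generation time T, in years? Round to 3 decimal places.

lx = nx/n0 = nx/1000: 1, 0.42, 0.15, 0.03, 0
lx·mx: 0, 1.26, 0.3, 0.09, 0 → R0 = 1.65
x·lx·mx: 0, 1.26, 0.6, 0.27, 0 → Σ = 2.13
T = 2.13 / 1.65 = 1.290909… → 1.291

1.291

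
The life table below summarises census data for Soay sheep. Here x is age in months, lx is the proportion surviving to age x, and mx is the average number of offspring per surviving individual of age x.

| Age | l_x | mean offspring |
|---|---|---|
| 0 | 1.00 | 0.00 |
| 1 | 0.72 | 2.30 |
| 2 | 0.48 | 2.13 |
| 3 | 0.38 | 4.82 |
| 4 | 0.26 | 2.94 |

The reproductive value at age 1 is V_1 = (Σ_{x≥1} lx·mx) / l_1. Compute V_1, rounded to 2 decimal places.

lx·mx for x ≥ 1: 1.656, 1.0224, 1.8316, 0.7644 → sum = 5.2744
V_1 = 5.2744 / l_1 = 5.2744 / 0.72 = 7.325556… → 7.33

7.33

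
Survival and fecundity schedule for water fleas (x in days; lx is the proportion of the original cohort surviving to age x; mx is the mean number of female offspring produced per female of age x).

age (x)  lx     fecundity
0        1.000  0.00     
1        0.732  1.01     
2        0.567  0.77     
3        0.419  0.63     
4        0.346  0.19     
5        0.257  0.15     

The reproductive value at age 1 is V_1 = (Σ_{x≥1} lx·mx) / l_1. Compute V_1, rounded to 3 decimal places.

2.110

lx·mx for x ≥ 1: 0.73932, 0.43659, 0.26397, 0.06574, 0.03855 → sum = 1.54417
V_1 = 1.54417 / l_1 = 1.54417 / 0.732 = 2.109522… → 2.110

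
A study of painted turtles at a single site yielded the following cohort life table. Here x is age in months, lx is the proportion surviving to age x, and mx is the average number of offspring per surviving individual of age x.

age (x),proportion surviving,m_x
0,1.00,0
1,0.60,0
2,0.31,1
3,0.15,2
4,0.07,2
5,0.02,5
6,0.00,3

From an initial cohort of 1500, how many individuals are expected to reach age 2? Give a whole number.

465

Expected survivors = N0 · l_2 = 1500 × 0.31 = 465 → 465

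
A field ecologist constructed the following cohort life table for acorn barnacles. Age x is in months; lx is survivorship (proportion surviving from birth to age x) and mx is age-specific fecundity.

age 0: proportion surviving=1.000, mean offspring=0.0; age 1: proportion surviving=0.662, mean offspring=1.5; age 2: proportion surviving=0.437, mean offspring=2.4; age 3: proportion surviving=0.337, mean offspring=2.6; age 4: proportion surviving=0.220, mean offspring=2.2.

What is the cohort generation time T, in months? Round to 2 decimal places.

lx·mx: 0, 0.993, 1.0488, 0.8762, 0.484 → R0 = 3.402
x·lx·mx: 0, 0.993, 2.0976, 2.6286, 1.936 → Σ = 7.6552
T = 7.6552 / 3.402 = 2.250206… → 2.25

2.25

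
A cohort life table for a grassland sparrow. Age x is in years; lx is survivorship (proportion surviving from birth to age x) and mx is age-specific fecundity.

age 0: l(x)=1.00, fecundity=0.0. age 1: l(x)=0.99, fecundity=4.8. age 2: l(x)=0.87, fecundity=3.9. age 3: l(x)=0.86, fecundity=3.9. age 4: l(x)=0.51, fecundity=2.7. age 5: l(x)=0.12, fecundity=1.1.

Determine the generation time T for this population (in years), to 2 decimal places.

2.13

lx·mx: 0, 4.752, 3.393, 3.354, 1.377, 0.132 → R0 = 13.008
x·lx·mx: 0, 4.752, 6.786, 10.062, 5.508, 0.66 → Σ = 27.768
T = 27.768 / 13.008 = 2.134686… → 2.13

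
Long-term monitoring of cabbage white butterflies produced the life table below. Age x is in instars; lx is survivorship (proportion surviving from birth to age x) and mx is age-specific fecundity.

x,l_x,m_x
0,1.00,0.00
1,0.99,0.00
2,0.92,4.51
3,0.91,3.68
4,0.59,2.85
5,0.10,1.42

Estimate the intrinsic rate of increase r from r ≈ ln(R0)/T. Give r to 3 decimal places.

R0 = Σ lx·mx = 0 + 0 + 4.1492 + 3.3488 + 1.6815 + 0.142 = 9.3215
Σ x·lx·mx = 25.7808; T = 25.7808/9.3215 = 2.76574…
r ≈ ln(R0)/T = ln(9.3215)/2.76574… = 0.80714… → 0.807

0.807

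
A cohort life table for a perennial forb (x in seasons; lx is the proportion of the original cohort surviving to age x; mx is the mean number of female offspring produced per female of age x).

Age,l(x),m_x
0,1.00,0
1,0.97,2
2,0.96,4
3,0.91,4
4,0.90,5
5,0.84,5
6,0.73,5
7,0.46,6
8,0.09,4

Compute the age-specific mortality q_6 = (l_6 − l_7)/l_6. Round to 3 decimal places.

0.370

q_6 = (l_6 − l_7) / l_6 = (0.73 − 0.46) / 0.73
     = 0.27 / 0.73 = 0.369863… → 0.370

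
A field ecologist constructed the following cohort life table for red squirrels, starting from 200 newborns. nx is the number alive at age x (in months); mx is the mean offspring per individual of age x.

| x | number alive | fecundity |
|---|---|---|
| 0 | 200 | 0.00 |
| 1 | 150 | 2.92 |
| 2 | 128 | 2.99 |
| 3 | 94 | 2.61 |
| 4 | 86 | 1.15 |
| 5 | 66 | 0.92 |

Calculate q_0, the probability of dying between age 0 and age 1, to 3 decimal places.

0.250

lx = nx/n0 = nx/200: 1, 0.75, 0.64, 0.47, 0.43, 0.33
q_0 = (l_0 − l_1) / l_0 = (1 − 0.75) / 1
     = 0.25 / 1 = 0.25 → 0.250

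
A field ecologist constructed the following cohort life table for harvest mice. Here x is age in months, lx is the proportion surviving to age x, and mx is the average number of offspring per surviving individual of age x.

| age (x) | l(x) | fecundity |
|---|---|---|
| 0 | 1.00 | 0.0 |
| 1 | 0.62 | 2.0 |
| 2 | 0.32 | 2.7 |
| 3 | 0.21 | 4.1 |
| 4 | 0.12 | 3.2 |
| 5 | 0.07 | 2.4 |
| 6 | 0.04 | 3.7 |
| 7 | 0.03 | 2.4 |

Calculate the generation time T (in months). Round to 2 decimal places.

lx·mx: 0, 1.24, 0.864, 0.861, 0.384, 0.168, 0.148, 0.072 → R0 = 3.737
x·lx·mx: 0, 1.24, 1.728, 2.583, 1.536, 0.84, 0.888, 0.504 → Σ = 9.319
T = 9.319 / 3.737 = 2.493712… → 2.49

2.49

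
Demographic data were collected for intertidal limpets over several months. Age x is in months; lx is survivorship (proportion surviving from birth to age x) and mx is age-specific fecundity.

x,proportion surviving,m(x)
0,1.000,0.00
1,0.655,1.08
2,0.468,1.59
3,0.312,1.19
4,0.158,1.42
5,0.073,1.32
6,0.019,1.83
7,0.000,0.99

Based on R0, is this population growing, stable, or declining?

R0 = Σ lx·mx = 0 + 0.7074 + 0.74412 + 0.37128 + 0.22436 + 0.09636 + 0.03477 + 0 = 2.17829
R0 > 1, so the population is growing.

growing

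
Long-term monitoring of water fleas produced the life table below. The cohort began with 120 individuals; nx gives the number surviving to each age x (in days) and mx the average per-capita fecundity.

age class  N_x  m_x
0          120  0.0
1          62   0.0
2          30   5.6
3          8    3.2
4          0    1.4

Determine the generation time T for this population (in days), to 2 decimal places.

lx = nx/n0 = nx/120: 1, 0.51667…, 0.25, 0.06667…, 0
lx·mx: 0, 0, 1.4, 0.213333…, 0 → R0 = 1.613333…
x·lx·mx: 0, 0, 2.8, 0.64…, 0 → Σ = 3.44…
T = 3.44… / 1.613333… = 2.132231… → 2.13

2.13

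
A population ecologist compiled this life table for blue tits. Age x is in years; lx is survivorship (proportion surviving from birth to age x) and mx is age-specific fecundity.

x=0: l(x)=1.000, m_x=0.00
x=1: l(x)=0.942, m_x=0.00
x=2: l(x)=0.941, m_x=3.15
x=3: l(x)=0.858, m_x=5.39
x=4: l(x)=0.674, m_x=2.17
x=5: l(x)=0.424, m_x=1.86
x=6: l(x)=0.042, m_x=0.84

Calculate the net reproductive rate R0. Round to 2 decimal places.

9.88

lx·mx by age: 0, 0, 2.96415, 4.62462, 1.46258, 0.78864, 0.03528
R0 = Σ lx·mx = 9.87527 → 9.88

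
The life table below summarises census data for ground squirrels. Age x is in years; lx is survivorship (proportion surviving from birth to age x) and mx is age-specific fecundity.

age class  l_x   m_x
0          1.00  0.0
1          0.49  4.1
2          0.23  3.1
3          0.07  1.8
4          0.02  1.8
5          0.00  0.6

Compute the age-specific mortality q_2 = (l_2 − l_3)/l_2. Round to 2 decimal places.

0.70

q_2 = (l_2 − l_3) / l_2 = (0.23 − 0.07) / 0.23
     = 0.16 / 0.23 = 0.695652… → 0.70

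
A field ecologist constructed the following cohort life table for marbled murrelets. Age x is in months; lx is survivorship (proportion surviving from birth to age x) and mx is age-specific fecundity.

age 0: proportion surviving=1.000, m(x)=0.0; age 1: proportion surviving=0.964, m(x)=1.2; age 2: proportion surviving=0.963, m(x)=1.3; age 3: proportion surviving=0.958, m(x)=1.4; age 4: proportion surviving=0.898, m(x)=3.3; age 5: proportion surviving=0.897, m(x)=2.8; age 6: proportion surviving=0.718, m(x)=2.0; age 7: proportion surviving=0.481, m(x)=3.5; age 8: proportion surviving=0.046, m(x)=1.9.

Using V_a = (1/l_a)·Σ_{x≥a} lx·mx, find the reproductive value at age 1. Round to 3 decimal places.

lx·mx for x ≥ 1: 1.1568, 1.2519, 1.3412, 2.9634, 2.5116, 1.436, 1.6835, 0.0874 → sum = 12.4318
V_1 = 12.4318 / l_1 = 12.4318 / 0.964 = 12.896058… → 12.896

12.896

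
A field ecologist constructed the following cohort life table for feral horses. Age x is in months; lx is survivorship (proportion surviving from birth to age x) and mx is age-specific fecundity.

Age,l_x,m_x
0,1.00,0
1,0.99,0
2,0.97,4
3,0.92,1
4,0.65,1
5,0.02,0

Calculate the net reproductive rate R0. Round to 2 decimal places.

5.45

lx·mx by age: 0, 0, 3.88, 0.92, 0.65, 0
R0 = Σ lx·mx = 5.45 → 5.45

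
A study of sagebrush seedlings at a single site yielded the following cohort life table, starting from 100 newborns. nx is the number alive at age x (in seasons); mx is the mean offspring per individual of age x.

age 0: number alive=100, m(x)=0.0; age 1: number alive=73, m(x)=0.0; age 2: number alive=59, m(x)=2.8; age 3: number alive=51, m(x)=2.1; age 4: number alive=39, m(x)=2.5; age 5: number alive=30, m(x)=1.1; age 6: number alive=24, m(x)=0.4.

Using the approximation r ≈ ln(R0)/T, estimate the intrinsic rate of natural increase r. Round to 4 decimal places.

lx = nx/n0 = nx/100: 1, 0.73, 0.59, 0.51, 0.39, 0.3, 0.24
R0 = Σ lx·mx = 0 + 0 + 1.652 + 1.071 + 0.975 + 0.33 + 0.096 = 4.124
Σ x·lx·mx = 12.643; T = 12.643/4.124 = 3.06571…
r ≈ ln(R0)/T = ln(4.124)/3.06571… = 0.462151… → 0.4622

0.4622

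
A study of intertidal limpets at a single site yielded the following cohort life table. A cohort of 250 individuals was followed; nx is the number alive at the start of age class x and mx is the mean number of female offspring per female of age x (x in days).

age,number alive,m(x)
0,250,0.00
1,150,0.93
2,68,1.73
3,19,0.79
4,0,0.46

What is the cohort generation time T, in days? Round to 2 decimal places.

1.54

lx = nx/n0 = nx/250: 1, 0.6, 0.272, 0.076, 0
lx·mx: 0, 0.558, 0.47056, 0.06004, 0 → R0 = 1.0886
x·lx·mx: 0, 0.558, 0.94112, 0.18012, 0 → Σ = 1.67924
T = 1.67924 / 1.0886 = 1.542568… → 1.54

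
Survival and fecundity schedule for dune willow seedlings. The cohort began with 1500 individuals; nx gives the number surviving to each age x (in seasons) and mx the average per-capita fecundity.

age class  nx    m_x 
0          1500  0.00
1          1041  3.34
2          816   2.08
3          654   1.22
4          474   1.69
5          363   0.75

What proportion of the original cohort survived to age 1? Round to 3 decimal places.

0.694

l_1 = n_1/n_0 = 1041/1500 = 0.694 → 0.694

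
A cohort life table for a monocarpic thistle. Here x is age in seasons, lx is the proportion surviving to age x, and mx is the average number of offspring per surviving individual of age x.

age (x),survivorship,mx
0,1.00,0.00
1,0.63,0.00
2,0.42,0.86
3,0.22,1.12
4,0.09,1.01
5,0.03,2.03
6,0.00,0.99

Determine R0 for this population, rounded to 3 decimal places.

lx·mx by age: 0, 0, 0.3612, 0.2464, 0.0909, 0.0609, 0
R0 = Σ lx·mx = 0.7594 → 0.759

0.759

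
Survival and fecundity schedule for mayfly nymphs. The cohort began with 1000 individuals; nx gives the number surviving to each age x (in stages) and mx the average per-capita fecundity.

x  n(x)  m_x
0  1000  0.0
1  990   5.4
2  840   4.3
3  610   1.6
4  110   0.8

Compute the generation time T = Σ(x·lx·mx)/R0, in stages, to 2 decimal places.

lx = nx/n0 = nx/1000: 1, 0.99, 0.84, 0.61, 0.11
lx·mx: 0, 5.346, 3.612, 0.976, 0.088 → R0 = 10.022
x·lx·mx: 0, 5.346, 7.224, 2.928, 0.352 → Σ = 15.85
T = 15.85 / 10.022 = 1.581521… → 1.58

1.58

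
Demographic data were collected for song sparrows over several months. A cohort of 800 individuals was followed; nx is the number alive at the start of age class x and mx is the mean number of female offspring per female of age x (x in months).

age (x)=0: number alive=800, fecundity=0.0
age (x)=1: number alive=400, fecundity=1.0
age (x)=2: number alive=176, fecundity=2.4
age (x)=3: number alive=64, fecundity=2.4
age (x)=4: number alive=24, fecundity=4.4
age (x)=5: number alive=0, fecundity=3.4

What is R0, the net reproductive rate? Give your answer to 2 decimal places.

1.35

lx = nx/n0 = nx/800: 1, 0.5, 0.22, 0.08, 0.03, 0
lx·mx by age: 0, 0.5, 0.528, 0.192, 0.132, 0
R0 = Σ lx·mx = 1.352 → 1.35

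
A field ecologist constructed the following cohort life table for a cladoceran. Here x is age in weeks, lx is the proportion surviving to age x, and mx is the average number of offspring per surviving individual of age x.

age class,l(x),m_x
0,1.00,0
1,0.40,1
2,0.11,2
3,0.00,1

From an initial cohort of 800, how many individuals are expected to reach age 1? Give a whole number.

Expected survivors = N0 · l_1 = 800 × 0.40 = 320 → 320

320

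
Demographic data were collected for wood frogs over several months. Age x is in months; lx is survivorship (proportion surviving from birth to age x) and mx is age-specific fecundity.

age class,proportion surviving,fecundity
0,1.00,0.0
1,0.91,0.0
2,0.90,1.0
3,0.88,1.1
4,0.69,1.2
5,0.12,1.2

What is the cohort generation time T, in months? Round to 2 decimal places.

3.08

lx·mx: 0, 0, 0.9, 0.968, 0.828, 0.144 → R0 = 2.84
x·lx·mx: 0, 0, 1.8, 2.904, 3.312, 0.72 → Σ = 8.736
T = 8.736 / 2.84 = 3.076056… → 3.08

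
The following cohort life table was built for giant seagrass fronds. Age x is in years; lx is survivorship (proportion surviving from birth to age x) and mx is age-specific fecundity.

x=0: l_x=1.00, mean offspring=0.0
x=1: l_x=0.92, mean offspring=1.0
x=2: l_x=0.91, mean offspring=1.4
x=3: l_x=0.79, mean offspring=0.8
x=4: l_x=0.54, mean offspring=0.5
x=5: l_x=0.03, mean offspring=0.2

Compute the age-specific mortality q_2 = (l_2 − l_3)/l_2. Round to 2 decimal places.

q_2 = (l_2 − l_3) / l_2 = (0.91 − 0.79) / 0.91
     = 0.12 / 0.91 = 0.131868… → 0.13

0.13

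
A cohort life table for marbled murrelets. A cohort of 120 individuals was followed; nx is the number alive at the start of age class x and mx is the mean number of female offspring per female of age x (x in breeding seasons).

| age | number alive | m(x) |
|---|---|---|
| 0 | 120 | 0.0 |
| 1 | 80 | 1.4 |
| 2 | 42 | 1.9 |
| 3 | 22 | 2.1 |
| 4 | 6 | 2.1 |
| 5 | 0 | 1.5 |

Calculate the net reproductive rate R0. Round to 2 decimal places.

2.09

lx = nx/n0 = nx/120: 1, 0.66667…, 0.35, 0.18333…, 0.05, 0
lx·mx by age: 0, 0.933333…, 0.665, 0.385…, 0.105, 0
R0 = Σ lx·mx = 2.088333… → 2.09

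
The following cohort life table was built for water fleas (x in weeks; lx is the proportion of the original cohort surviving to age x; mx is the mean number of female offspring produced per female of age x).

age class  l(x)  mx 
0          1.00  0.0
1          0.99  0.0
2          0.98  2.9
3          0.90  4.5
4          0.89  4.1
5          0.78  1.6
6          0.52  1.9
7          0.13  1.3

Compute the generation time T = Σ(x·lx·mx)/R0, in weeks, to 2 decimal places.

3.54

lx·mx: 0, 0, 2.842, 4.05, 3.649, 1.248, 0.988, 0.169 → R0 = 12.946
x·lx·mx: 0, 0, 5.684, 12.15, 14.596, 6.24, 5.928, 1.183 → Σ = 45.781
T = 45.781 / 12.946 = 3.536305… → 3.54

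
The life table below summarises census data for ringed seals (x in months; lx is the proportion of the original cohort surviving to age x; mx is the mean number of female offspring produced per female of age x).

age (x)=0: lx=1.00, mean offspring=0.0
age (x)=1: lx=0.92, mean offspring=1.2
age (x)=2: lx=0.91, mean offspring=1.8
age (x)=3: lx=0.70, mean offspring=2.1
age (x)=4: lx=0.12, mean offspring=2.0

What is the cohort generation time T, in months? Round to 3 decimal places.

lx·mx: 0, 1.104, 1.638, 1.47, 0.24 → R0 = 4.452
x·lx·mx: 0, 1.104, 3.276, 4.41, 0.96 → Σ = 9.75
T = 9.75 / 4.452 = 2.190027… → 2.190

2.190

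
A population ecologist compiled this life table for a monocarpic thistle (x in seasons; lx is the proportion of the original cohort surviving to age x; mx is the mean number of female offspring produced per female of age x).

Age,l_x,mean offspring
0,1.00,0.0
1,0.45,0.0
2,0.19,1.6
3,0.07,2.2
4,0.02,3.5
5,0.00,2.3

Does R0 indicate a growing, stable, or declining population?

declining

R0 = Σ lx·mx = 0 + 0 + 0.304 + 0.154 + 0.07 + 0 = 0.528
R0 < 1, so the population is declining.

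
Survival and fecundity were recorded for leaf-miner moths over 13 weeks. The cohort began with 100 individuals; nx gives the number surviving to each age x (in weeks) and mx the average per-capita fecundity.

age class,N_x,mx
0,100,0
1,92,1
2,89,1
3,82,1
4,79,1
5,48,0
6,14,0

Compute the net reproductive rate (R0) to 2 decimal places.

lx = nx/n0 = nx/100: 1, 0.92, 0.89, 0.82, 0.79, 0.48, 0.14
lx·mx by age: 0, 0.92, 0.89, 0.82, 0.79, 0, 0
R0 = Σ lx·mx = 3.42 → 3.42

3.42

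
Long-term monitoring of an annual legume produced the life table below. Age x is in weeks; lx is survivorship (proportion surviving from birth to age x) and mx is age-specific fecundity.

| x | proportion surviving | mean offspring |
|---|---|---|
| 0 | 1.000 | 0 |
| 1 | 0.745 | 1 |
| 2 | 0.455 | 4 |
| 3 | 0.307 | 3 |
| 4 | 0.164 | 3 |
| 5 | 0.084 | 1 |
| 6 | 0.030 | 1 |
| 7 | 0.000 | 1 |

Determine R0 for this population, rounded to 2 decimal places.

lx·mx by age: 0, 0.745, 1.82, 0.921, 0.492, 0.084, 0.03, 0
R0 = Σ lx·mx = 4.092 → 4.09

4.09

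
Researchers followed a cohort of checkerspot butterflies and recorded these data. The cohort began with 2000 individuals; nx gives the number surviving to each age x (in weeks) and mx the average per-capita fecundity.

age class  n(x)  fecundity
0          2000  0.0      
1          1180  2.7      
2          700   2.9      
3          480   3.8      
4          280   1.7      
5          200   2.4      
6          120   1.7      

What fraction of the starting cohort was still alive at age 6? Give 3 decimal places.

0.060

l_6 = n_6/n_0 = 120/2000 = 0.06 → 0.060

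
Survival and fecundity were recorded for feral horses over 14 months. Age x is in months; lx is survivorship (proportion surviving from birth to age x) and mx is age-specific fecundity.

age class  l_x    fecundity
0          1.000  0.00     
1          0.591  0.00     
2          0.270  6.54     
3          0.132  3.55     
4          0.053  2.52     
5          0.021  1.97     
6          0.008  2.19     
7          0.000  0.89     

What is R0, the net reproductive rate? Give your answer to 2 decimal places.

2.43

lx·mx by age: 0, 0, 1.7658, 0.4686, 0.13356, 0.04137, 0.01752, 0
R0 = Σ lx·mx = 2.42685 → 2.43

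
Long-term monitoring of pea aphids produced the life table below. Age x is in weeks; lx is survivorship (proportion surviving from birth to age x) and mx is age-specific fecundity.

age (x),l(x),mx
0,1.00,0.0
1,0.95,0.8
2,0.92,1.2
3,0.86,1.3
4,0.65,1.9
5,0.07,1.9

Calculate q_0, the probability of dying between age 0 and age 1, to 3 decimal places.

0.050

q_0 = (l_0 − l_1) / l_0 = (1 − 0.95) / 1
     = 0.05 / 1 = 0.05 → 0.050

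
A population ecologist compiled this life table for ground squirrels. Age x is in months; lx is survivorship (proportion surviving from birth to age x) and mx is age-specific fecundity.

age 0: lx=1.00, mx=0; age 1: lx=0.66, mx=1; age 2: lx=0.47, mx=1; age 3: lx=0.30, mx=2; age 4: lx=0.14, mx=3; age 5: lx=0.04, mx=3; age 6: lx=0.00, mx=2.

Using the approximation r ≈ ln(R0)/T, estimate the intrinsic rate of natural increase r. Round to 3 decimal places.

R0 = Σ lx·mx = 0 + 0.66 + 0.47 + 0.6 + 0.42 + 0.12 + 0 = 2.27
Σ x·lx·mx = 5.68; T = 5.68/2.27 = 2.5022…
r ≈ ln(R0)/T = ln(2.27)/2.5022… = 0.32762… → 0.328

0.328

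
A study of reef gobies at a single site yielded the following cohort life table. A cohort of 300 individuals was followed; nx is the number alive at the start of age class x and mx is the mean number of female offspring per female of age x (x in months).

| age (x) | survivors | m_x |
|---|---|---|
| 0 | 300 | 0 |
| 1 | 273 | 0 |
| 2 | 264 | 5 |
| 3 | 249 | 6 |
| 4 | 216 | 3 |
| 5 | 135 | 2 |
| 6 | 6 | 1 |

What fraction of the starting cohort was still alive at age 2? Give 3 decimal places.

0.880

l_2 = n_2/n_0 = 264/300 = 0.88 → 0.880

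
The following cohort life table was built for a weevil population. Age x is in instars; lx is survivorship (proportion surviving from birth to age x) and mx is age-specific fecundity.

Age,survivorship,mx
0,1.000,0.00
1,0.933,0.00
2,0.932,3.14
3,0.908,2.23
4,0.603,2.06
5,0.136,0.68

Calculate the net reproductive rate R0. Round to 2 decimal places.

6.29

lx·mx by age: 0, 0, 2.92648, 2.02484, 1.24218, 0.09248
R0 = Σ lx·mx = 6.28598 → 6.29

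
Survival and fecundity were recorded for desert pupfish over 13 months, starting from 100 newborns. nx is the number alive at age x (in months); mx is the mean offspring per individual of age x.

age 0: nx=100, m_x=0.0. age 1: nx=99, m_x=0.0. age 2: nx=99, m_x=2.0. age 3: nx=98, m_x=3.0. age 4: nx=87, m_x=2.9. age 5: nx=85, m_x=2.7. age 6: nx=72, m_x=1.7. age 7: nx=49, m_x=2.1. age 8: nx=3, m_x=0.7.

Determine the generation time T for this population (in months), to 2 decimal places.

4.08

lx = nx/n0 = nx/100: 1, 0.99, 0.99, 0.98, 0.87, 0.85, 0.72, 0.49, 0.03
lx·mx: 0, 0, 1.98, 2.94, 2.523, 2.295, 1.224, 1.029, 0.021 → R0 = 12.012
x·lx·mx: 0, 0, 3.96, 8.82, 10.092, 11.475, 7.344, 7.203, 0.168 → Σ = 49.062
T = 49.062 / 12.012 = 4.084416… → 4.08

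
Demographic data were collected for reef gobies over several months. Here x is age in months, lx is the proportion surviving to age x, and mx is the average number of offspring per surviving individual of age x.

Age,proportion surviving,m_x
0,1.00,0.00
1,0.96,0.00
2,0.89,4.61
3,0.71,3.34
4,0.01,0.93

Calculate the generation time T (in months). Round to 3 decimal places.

lx·mx: 0, 0, 4.1029, 2.3714, 0.0093 → R0 = 6.4836
x·lx·mx: 0, 0, 8.2058, 7.1142, 0.0372 → Σ = 15.3572
T = 15.3572 / 6.4836 = 2.368622… → 2.369

2.369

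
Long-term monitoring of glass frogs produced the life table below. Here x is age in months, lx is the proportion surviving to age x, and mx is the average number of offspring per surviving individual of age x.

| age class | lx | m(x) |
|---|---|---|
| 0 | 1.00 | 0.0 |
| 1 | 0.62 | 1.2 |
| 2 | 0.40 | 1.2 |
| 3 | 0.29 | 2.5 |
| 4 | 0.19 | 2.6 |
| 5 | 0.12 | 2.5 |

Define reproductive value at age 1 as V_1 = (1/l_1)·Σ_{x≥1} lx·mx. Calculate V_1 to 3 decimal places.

4.424

lx·mx for x ≥ 1: 0.744, 0.48, 0.725, 0.494, 0.3 → sum = 2.743
V_1 = 2.743 / l_1 = 2.743 / 0.62 = 4.424194… → 4.424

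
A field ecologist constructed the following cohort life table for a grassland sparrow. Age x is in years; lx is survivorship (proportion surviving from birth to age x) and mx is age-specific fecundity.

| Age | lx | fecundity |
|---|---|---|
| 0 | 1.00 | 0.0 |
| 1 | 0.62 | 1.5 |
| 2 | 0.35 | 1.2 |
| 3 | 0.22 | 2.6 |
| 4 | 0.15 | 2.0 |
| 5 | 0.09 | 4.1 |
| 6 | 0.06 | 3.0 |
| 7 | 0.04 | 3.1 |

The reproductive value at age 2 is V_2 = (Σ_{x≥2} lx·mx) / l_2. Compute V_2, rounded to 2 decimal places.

5.61

lx·mx for x ≥ 2: 0.42, 0.572, 0.3, 0.369, 0.18, 0.124 → sum = 1.965
V_2 = 1.965 / l_2 = 1.965 / 0.35 = 5.614286… → 5.61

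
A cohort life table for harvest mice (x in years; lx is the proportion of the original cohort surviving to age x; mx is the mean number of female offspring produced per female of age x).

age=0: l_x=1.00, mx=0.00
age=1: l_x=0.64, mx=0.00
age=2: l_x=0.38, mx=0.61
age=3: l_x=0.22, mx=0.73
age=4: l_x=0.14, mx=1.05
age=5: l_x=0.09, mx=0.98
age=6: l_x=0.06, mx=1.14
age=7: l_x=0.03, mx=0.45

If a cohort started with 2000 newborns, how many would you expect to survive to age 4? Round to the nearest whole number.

280

Expected survivors = N0 · l_4 = 2000 × 0.14 = 280 → 280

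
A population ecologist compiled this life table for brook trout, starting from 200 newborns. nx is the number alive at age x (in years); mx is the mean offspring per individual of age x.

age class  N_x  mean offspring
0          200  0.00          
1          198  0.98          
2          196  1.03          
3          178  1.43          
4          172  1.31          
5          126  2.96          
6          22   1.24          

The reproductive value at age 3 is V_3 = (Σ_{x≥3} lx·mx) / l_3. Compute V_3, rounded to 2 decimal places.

4.94

lx = nx/n0 = nx/200: 1, 0.99, 0.98, 0.89, 0.86, 0.63, 0.11
lx·mx for x ≥ 3: 1.2727, 1.1266, 1.8648, 0.1364 → sum = 4.4005
V_3 = 4.4005 / l_3 = 4.4005 / 0.89 = 4.944382… → 4.94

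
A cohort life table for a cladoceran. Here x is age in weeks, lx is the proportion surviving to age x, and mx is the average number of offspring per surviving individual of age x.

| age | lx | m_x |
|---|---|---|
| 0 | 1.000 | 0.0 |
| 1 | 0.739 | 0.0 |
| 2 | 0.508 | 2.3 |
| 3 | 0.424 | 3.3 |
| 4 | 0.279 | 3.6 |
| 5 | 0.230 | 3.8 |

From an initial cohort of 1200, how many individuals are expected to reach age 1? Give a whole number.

Expected survivors = N0 · l_1 = 1200 × 0.739 = 886.8 → 887

887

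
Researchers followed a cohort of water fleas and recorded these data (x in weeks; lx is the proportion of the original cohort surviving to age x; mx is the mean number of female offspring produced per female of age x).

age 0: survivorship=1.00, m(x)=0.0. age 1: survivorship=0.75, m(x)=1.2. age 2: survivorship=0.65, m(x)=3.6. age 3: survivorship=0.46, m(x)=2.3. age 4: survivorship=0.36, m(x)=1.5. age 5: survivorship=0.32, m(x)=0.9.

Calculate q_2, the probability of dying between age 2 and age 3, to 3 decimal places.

q_2 = (l_2 − l_3) / l_2 = (0.65 − 0.46) / 0.65
     = 0.19 / 0.65 = 0.292308… → 0.292

0.292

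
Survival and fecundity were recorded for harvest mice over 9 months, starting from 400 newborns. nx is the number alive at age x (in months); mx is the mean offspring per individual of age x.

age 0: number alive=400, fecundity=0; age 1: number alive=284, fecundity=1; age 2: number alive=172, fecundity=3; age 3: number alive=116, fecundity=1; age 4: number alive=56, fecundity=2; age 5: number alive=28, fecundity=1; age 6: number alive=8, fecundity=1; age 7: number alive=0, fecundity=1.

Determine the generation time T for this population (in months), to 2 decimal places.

2.16

lx = nx/n0 = nx/400: 1, 0.71, 0.43, 0.29, 0.14, 0.07, 0.02, 0
lx·mx: 0, 0.71, 1.29, 0.29, 0.28, 0.07, 0.02, 0 → R0 = 2.66
x·lx·mx: 0, 0.71, 2.58, 0.87, 1.12, 0.35, 0.12, 0 → Σ = 5.75
T = 5.75 / 2.66 = 2.161654… → 2.16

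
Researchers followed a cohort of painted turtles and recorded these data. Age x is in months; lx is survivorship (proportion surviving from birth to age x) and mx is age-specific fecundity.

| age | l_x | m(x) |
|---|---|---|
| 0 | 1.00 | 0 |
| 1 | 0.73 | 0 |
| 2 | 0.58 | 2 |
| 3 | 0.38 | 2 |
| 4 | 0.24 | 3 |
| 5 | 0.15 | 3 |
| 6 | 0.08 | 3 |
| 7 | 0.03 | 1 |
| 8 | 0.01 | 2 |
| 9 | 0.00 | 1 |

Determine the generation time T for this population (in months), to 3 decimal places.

3.414

lx·mx: 0, 0, 1.16, 0.76, 0.72, 0.45, 0.24, 0.03, 0.02, 0 → R0 = 3.38
x·lx·mx: 0, 0, 2.32, 2.28, 2.88, 2.25, 1.44, 0.21, 0.16, 0 → Σ = 11.54
T = 11.54 / 3.38 = 3.414201… → 3.414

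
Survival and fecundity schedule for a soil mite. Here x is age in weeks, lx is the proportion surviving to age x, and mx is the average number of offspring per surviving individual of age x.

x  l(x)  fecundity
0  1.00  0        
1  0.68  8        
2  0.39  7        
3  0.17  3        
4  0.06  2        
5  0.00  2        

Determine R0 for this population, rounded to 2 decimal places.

8.80

lx·mx by age: 0, 5.44, 2.73, 0.51, 0.12, 0
R0 = Σ lx·mx = 8.8 → 8.80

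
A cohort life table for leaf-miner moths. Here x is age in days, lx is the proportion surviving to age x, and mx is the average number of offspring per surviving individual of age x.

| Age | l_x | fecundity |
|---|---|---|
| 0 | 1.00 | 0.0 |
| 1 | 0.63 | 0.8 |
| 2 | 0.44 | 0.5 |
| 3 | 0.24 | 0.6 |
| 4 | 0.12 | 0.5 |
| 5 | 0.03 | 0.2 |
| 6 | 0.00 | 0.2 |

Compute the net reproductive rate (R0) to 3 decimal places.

0.934

lx·mx by age: 0, 0.504, 0.22, 0.144, 0.06, 0.006, 0
R0 = Σ lx·mx = 0.934 → 0.934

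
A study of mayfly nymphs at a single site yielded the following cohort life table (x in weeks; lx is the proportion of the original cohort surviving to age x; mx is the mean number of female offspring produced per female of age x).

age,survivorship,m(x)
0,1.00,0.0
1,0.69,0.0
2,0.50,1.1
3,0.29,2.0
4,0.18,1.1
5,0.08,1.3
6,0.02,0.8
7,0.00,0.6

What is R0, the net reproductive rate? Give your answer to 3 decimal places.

lx·mx by age: 0, 0, 0.55, 0.58, 0.198, 0.104, 0.016, 0
R0 = Σ lx·mx = 1.448 → 1.448

1.448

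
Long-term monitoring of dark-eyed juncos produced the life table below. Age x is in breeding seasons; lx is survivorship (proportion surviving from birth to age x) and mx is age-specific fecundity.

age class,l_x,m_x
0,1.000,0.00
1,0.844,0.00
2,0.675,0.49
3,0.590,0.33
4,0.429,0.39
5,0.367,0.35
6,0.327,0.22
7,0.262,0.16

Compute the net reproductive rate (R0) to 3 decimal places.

0.935

lx·mx by age: 0, 0, 0.33075, 0.1947, 0.16731, 0.12845, 0.07194, 0.04192
R0 = Σ lx·mx = 0.93507 → 0.935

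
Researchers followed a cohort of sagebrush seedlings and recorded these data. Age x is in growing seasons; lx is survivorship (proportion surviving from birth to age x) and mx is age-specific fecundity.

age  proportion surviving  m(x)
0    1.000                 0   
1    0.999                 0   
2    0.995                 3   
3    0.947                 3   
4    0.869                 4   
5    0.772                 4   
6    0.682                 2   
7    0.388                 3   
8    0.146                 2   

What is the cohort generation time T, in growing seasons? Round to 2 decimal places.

lx·mx: 0, 0, 2.985, 2.841, 3.476, 3.088, 1.364, 1.164, 0.292 → R0 = 15.21
x·lx·mx: 0, 0, 5.97, 8.523, 13.904, 15.44, 8.184, 8.148, 2.336 → Σ = 62.505
T = 62.505 / 15.21 = 4.109467… → 4.11

4.11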